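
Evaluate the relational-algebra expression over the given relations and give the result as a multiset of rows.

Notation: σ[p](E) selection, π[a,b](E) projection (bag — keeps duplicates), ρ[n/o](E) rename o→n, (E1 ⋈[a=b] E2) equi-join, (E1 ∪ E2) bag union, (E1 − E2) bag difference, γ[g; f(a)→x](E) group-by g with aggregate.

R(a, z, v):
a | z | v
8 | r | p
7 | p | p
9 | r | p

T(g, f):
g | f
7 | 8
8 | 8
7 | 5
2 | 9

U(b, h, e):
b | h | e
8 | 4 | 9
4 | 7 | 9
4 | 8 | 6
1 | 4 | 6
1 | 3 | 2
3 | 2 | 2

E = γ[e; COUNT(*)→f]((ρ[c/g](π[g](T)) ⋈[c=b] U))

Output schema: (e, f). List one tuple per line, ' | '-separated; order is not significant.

Per-node cardinality:
  T → 4
  π[g](T) → 4
  ρ[c/g](π[g](T)) → 4
  U → 6
  (ρ[c/g](π[g](T)) ⋈[c=b] U) → 1
  γ[e; COUNT(*)→f]((ρ[c/g](π[g](T)) ⋈[c=b] U)) → 1

== RESULT ==
e | f
9 | 1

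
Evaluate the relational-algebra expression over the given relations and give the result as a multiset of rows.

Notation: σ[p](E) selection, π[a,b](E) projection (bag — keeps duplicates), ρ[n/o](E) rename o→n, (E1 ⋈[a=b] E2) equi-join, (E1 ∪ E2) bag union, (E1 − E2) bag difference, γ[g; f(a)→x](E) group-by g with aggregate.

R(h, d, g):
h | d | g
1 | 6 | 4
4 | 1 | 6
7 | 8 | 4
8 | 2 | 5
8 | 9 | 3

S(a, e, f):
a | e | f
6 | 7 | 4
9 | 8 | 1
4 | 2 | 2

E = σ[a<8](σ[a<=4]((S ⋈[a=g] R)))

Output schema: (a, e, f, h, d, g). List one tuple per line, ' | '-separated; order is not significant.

Subexpression sizes:
  S → 3
  R → 5
  (S ⋈[a=g] R) → 3
  σ[a<=4]((S ⋈[a=g] R)) → 2
  σ[a<8](σ[a<=4]((S ⋈[a=g] R))) → 2

== RESULT ==
a | e | f | h | d | g
4 | 2 | 2 | 1 | 6 | 4
4 | 2 | 2 | 7 | 8 | 4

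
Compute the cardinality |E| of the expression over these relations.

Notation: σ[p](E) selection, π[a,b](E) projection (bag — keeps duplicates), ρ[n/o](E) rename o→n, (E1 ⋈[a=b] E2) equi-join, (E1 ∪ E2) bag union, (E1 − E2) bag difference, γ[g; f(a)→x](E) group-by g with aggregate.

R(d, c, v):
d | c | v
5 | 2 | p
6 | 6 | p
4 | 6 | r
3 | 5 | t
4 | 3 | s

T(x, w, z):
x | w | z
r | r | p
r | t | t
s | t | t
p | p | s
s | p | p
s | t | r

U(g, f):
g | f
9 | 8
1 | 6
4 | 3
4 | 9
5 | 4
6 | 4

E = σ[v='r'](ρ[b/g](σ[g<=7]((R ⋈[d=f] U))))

Subexpression sizes:
  R → 5
  U → 6
  (R ⋈[d=f] U) → 6
  σ[g<=7]((R ⋈[d=f] U)) → 6
  ρ[b/g](σ[g<=7]((R ⋈[d=f] U))) → 6
  σ[v='r'](ρ[b/g](σ[g<=7]((R ⋈[d=f] U)))) → 2

|E| = 2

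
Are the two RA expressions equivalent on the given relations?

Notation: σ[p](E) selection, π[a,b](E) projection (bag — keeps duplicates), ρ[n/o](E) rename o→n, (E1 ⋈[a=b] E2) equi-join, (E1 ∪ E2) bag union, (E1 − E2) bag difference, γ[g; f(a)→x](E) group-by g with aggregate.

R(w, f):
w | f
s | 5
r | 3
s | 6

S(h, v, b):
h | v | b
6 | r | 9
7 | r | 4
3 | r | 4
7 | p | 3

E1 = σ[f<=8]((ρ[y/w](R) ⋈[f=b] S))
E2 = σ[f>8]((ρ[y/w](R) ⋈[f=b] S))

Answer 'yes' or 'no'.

E1 subexpression sizes:
  R → 3
  ρ[y/w](R) → 3
  S → 4
  (ρ[y/w](R) ⋈[f=b] S) → 1
  σ[f<=8]((ρ[y/w](R) ⋈[f=b] S)) → 1
E2 subexpression sizes:
  R → 3
  ρ[y/w](R) → 3
  S → 4
  (ρ[y/w](R) ⋈[f=b] S) → 1
  σ[f>8]((ρ[y/w](R) ⋈[f=b] S)) → 0

E1 result:
y | f | h | v | b
r | 3 | 7 | p | 3
E2 result:
y | f | h | v | b
(0 rows)
Witness: ('r', 3, 7, 'p', 3) appears 1× in E1 but 0× in E2.

no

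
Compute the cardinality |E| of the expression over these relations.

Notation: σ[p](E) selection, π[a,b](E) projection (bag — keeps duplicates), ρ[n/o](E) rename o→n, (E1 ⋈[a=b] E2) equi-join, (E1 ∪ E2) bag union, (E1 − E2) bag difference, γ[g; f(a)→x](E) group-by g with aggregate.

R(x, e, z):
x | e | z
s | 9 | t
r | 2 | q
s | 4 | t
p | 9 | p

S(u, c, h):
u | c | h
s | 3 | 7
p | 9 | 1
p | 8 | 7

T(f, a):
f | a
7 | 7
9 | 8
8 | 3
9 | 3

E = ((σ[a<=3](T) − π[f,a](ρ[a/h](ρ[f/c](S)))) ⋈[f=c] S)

Subexpression sizes:
  T → 4
  σ[a<=3](T) → 2
  S → 3
  ρ[f/c](S) → 3
  ρ[a/h](ρ[f/c](S)) → 3
  π[f,a](ρ[a/h](ρ[f/c](S))) → 3
  (σ[a<=3](T) − π[f,a](ρ[a/h](ρ[f/c](S)))) → 2
  S → 3
  ((σ[a<=3](T) − π[f,a](ρ[a/h](ρ[f/c](S)))) ⋈[f=c] S) → 2

|E| = 2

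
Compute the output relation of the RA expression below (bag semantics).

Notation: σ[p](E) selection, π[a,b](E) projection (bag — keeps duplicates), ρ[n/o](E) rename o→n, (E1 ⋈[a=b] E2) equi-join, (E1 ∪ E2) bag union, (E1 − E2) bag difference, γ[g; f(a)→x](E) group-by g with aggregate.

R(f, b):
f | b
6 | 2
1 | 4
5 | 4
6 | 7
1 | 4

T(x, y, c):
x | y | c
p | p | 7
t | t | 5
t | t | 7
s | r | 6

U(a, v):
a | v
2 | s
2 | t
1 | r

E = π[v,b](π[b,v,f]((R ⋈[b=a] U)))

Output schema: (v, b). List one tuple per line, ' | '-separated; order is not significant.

Subexpression sizes:
  R → 5
  U → 3
  (R ⋈[b=a] U) → 2
  π[b,v,f]((R ⋈[b=a] U)) → 2
  π[v,b](π[b,v,f]((R ⋈[b=a] U))) → 2

== RESULT ==
v | b
s | 2
t | 2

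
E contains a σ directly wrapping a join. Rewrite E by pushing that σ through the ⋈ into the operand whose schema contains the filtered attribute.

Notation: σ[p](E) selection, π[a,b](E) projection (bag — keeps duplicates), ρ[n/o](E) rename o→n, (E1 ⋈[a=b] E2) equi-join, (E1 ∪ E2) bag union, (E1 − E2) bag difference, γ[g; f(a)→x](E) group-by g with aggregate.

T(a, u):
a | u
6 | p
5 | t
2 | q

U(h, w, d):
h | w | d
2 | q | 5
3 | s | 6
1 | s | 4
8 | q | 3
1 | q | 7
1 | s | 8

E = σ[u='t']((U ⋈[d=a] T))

σ filters on u, owned by the right side.
E' = (U ⋈[d=a] σ[u='t'](T))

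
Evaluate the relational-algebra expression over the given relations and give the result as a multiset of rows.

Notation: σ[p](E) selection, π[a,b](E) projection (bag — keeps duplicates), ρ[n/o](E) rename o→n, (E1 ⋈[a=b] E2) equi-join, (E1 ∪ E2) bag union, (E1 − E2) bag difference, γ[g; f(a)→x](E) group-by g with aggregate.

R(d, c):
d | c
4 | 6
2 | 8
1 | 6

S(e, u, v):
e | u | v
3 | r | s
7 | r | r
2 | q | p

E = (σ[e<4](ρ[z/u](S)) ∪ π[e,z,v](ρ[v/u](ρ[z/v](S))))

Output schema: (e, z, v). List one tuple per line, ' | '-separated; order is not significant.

Per-node cardinality:
  S → 3
  ρ[z/u](S) → 3
  σ[e<4](ρ[z/u](S)) → 2
  S → 3
  ρ[z/v](S) → 3
  ρ[v/u](ρ[z/v](S)) → 3
  π[e,z,v](ρ[v/u](ρ[z/v](S))) → 3
  (σ[e<4](ρ[z/u](S)) ∪ π[e,z,v](ρ[v/u](ρ[z/v](S)))) → 5

== RESULT ==
e | z | v
2 | p | q
2 | q | p
3 | r | s
3 | s | r
7 | r | r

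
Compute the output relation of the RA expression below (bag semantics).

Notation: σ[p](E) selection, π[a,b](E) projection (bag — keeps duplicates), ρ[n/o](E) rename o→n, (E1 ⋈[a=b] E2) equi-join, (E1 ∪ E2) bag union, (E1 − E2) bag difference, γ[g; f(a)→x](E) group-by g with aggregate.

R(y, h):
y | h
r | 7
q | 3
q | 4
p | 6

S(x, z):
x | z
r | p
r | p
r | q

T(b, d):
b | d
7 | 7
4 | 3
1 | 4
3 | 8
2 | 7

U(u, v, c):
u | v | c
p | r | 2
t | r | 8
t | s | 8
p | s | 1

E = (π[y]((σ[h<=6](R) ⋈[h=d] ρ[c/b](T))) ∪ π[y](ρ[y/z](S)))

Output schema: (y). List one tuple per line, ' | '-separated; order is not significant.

Subexpression sizes:
  R → 4
  σ[h<=6](R) → 3
  T → 5
  ρ[c/b](T) → 5
  (σ[h<=6](R) ⋈[h=d] ρ[c/b](T)) → 2
  π[y]((σ[h<=6](R) ⋈[h=d] ρ[c/b](T))) → 2
  S → 3
  ρ[y/z](S) → 3
  π[y](ρ[y/z](S)) → 3
  (π[y]((σ[h<=6](R) ⋈[h=d] ρ[c/b](T))) ∪ π[y](ρ[y/z](S))) → 5

== RESULT ==
y
p
p
q
q
q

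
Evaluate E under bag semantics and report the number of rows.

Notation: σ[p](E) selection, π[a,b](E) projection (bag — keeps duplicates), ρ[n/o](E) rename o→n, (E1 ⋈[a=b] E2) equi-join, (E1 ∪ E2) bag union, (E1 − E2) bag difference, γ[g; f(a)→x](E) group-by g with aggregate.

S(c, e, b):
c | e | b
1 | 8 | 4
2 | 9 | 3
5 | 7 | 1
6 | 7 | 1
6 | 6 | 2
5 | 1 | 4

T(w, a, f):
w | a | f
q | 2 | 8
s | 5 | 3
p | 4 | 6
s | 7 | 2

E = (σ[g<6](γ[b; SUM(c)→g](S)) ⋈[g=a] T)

Per-node cardinality:
  S → 6
  γ[b; SUM(c)→g](S) → 4
  σ[g<6](γ[b; SUM(c)→g](S)) → 1
  T → 4
  (σ[g<6](γ[b; SUM(c)→g](S)) ⋈[g=a] T) → 1

|E| = 1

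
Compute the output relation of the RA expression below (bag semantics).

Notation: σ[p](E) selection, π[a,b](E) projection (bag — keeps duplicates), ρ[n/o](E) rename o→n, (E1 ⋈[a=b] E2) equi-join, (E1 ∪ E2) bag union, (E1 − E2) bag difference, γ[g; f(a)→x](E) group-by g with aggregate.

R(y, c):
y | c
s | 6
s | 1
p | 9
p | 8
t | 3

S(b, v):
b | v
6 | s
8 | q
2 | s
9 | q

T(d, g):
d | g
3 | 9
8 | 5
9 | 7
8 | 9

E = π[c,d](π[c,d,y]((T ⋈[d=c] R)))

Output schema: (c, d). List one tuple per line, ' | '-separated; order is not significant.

Row counts bottom-up:
  T → 4
  R → 5
  (T ⋈[d=c] R) → 4
  π[c,d,y]((T ⋈[d=c] R)) → 4
  π[c,d](π[c,d,y]((T ⋈[d=c] R))) → 4

== RESULT ==
c | d
3 | 3
8 | 8
8 | 8
9 | 9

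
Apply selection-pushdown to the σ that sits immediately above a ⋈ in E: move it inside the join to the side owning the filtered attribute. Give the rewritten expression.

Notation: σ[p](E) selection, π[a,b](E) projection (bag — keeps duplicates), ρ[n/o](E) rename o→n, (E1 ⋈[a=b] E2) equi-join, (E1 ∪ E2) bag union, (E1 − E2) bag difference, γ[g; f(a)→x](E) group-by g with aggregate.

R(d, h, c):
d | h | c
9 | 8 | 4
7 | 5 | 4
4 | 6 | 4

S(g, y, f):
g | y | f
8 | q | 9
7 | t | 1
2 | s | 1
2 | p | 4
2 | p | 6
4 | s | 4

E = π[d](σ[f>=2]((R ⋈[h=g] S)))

σ filters on f, owned by the right side.
E' = π[d]((R ⋈[h=g] σ[f>=2](S)))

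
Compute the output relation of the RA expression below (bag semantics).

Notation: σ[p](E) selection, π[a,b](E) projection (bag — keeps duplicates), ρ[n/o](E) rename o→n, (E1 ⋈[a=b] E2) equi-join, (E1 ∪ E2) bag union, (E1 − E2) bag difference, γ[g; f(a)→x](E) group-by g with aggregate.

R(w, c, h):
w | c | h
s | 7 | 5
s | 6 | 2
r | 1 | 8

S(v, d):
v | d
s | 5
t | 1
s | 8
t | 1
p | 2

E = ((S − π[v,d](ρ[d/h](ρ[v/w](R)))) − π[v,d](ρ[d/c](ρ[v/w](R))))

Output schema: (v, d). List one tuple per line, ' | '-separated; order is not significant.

Per-node cardinality:
  S → 5
  R → 3
  ρ[v/w](R) → 3
  ρ[d/h](ρ[v/w](R)) → 3
  π[v,d](ρ[d/h](ρ[v/w](R))) → 3
  (S − π[v,d](ρ[d/h](ρ[v/w](R)))) → 4
  R → 3
  ρ[v/w](R) → 3
  ρ[d/c](ρ[v/w](R)) → 3
  π[v,d](ρ[d/c](ρ[v/w](R))) → 3
  ((S − π[v,d](ρ[d/h](ρ[v/w](R)))) − π[v,d](ρ[d/c](ρ[v/w](R)))) → 4

== RESULT ==
v | d
p | 2
s | 8
t | 1
t | 1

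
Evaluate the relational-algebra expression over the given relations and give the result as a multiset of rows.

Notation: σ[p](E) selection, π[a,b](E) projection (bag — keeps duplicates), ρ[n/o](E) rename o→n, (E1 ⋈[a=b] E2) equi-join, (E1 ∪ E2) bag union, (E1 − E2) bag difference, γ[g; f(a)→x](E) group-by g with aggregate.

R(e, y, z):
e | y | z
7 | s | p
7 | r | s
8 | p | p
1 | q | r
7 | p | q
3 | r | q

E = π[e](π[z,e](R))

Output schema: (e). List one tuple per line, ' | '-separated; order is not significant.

Subexpression sizes:
  R → 6
  π[z,e](R) → 6
  π[e](π[z,e](R)) → 6

== RESULT ==
e
1
3
7
7
7
8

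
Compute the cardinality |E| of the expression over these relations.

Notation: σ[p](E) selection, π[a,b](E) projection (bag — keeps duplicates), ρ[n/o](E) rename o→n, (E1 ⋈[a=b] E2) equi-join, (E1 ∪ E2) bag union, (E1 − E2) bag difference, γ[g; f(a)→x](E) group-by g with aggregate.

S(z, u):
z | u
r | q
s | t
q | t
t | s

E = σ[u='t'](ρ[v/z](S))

Per-node cardinality:
  S → 4
  ρ[v/z](S) → 4
  σ[u='t'](ρ[v/z](S)) → 2

|E| = 2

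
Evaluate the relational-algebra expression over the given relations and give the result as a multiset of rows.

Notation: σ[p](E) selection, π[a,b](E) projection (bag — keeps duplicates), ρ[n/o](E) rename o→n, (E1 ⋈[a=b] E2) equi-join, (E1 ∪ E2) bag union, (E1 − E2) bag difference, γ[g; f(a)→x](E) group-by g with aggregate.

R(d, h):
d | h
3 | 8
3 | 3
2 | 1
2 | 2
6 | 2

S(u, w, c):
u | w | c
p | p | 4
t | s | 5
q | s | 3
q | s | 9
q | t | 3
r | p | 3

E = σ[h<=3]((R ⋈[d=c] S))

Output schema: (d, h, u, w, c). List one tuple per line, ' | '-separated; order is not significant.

Per-node cardinality:
  R → 5
  S → 6
  (R ⋈[d=c] S) → 6
  σ[h<=3]((R ⋈[d=c] S)) → 3

== RESULT ==
d | h | u | w | c
3 | 3 | q | s | 3
3 | 3 | q | t | 3
3 | 3 | r | p | 3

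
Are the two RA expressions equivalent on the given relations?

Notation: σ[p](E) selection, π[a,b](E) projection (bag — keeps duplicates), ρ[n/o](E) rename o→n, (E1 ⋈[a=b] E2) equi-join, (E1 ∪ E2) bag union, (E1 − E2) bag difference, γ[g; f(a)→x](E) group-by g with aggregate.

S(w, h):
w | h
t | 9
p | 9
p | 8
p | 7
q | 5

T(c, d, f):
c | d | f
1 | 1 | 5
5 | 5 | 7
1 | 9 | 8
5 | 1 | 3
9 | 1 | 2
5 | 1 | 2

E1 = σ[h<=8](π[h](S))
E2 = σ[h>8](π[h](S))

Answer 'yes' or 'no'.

E1 row counts bottom-up:
  S → 5
  π[h](S) → 5
  σ[h<=8](π[h](S)) → 3
E2 row counts bottom-up:
  S → 5
  π[h](S) → 5
  σ[h>8](π[h](S)) → 2

E1 result:
h
5
7
8
E2 result:
h
9
9
Witness: (7,) appears 1× in E1 but 0× in E2.

no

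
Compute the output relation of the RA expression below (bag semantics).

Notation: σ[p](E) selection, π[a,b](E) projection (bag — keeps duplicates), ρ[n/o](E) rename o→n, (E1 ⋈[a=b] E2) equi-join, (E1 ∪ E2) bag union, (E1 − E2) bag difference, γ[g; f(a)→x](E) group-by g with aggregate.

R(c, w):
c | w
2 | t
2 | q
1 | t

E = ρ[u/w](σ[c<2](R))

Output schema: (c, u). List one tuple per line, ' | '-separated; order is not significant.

Per-node cardinality:
  R → 3
  σ[c<2](R) → 1
  ρ[u/w](σ[c<2](R)) → 1

== RESULT ==
c | u
1 | t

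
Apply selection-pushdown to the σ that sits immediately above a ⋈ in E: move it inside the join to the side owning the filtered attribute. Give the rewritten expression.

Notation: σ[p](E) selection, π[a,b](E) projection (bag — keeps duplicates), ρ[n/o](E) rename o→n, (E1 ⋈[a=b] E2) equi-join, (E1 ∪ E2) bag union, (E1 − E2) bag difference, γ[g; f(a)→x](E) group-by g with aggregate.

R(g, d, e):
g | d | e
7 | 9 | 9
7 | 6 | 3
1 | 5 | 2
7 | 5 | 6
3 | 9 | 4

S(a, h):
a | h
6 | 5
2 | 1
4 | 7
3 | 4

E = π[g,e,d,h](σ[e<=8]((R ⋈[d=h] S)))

σ filters on e, owned by the left side.
E' = π[g,e,d,h]((σ[e<=8](R) ⋈[d=h] S))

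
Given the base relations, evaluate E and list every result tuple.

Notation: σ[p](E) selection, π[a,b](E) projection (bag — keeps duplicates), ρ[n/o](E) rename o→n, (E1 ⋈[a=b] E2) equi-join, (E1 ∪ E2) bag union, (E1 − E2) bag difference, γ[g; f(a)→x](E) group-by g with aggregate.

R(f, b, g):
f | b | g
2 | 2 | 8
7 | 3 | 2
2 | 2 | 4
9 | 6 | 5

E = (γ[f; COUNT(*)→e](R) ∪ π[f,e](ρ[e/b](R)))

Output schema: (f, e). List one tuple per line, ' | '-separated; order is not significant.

Subexpression sizes:
  R → 4
  γ[f; COUNT(*)→e](R) → 3
  R → 4
  ρ[e/b](R) → 4
  π[f,e](ρ[e/b](R)) → 4
  (γ[f; COUNT(*)→e](R) ∪ π[f,e](ρ[e/b](R))) → 7

== RESULT ==
f | e
2 | 2
2 | 2
2 | 2
7 | 1
7 | 3
9 | 1
9 | 6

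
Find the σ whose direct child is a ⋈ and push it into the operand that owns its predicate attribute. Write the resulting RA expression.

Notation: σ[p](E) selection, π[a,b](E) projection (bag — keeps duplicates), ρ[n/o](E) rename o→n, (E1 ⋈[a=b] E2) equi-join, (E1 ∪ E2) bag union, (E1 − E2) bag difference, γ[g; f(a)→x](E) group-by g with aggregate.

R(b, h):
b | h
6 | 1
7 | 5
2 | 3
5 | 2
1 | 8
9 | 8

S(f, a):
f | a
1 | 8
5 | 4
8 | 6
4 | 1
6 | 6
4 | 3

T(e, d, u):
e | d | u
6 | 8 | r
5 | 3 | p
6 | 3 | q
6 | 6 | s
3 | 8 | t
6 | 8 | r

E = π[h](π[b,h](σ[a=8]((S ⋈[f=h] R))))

σ filters on a, owned by the left side.
E' = π[h](π[b,h]((σ[a=8](S) ⋈[f=h] R)))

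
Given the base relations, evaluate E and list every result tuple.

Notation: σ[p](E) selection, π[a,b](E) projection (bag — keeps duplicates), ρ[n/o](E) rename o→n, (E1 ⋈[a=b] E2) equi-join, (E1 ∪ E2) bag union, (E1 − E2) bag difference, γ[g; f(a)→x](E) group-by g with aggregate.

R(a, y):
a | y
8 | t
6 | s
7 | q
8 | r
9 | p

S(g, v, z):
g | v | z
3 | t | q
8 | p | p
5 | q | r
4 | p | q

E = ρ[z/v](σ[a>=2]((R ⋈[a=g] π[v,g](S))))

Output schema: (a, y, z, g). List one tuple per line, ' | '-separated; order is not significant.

Subexpression sizes:
  R → 5
  S → 4
  π[v,g](S) → 4
  (R ⋈[a=g] π[v,g](S)) → 2
  σ[a>=2]((R ⋈[a=g] π[v,g](S))) → 2
  ρ[z/v](σ[a>=2]((R ⋈[a=g] π[v,g](S)))) → 2

== RESULT ==
a | y | z | g
8 | r | p | 8
8 | t | p | 8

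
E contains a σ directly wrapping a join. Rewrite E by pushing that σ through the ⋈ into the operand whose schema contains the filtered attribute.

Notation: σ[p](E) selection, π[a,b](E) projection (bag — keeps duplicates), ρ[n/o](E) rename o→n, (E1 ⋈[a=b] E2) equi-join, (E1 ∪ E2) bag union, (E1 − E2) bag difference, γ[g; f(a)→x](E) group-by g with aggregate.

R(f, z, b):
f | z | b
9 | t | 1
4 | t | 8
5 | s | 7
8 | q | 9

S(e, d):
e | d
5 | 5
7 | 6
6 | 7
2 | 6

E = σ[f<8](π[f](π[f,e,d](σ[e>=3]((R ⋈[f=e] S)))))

σ filters on e, owned by the right side.
E' = σ[f<8](π[f](π[f,e,d]((R ⋈[f=e] σ[e>=3](S)))))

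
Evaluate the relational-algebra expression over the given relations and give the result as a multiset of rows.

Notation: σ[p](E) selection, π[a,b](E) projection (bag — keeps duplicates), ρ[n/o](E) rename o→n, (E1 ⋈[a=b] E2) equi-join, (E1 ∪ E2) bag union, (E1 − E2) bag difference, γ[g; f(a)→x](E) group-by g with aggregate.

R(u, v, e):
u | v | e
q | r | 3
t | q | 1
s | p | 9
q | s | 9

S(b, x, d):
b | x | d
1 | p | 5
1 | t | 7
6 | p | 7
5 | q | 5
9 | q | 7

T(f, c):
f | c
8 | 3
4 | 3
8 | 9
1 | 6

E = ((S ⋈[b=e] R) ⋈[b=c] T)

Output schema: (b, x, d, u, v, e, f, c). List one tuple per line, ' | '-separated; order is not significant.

Subexpression sizes:
  S → 5
  R → 4
  (S ⋈[b=e] R) → 4
  T → 4
  ((S ⋈[b=e] R) ⋈[b=c] T) → 2

== RESULT ==
b | x | d | u | v | e | f | c
9 | q | 7 | q | s | 9 | 8 | 9
9 | q | 7 | s | p | 9 | 8 | 9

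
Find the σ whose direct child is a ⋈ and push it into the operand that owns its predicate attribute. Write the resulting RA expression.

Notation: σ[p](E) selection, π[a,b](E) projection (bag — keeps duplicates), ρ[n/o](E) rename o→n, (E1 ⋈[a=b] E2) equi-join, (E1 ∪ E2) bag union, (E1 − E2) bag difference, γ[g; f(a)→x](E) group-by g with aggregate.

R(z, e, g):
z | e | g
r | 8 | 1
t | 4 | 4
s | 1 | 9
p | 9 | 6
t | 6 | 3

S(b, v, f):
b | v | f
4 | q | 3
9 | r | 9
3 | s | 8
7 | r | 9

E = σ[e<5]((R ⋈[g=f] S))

σ filters on e, owned by the left side.
E' = (σ[e<5](R) ⋈[g=f] S)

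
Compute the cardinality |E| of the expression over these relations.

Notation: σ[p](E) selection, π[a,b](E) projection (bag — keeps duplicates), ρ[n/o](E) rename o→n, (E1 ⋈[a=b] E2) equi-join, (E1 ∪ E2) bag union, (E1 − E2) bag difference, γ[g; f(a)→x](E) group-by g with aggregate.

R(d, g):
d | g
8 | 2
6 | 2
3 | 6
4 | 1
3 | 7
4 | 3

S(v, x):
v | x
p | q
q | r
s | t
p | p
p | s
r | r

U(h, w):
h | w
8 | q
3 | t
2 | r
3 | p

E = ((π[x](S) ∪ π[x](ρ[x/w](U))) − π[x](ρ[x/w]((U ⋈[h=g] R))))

Row counts bottom-up:
  S → 6
  π[x](S) → 6
  U → 4
  ρ[x/w](U) → 4
  π[x](ρ[x/w](U)) → 4
  (π[x](S) ∪ π[x](ρ[x/w](U))) → 10
  U → 4
  R → 6
  (U ⋈[h=g] R) → 4
  ρ[x/w]((U ⋈[h=g] R)) → 4
  π[x](ρ[x/w]((U ⋈[h=g] R))) → 4
  ((π[x](S) ∪ π[x](ρ[x/w](U))) − π[x](ρ[x/w]((U ⋈[h=g] R)))) → 6

|E| = 6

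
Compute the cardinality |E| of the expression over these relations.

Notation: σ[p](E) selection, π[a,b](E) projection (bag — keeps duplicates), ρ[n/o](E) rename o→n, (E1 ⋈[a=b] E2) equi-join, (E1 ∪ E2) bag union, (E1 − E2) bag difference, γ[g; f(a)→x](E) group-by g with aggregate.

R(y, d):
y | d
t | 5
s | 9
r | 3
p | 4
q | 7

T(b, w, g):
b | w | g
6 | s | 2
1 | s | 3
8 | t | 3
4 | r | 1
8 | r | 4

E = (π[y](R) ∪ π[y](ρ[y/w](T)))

Per-node cardinality:
  R → 5
  π[y](R) → 5
  T → 5
  ρ[y/w](T) → 5
  π[y](ρ[y/w](T)) → 5
  (π[y](R) ∪ π[y](ρ[y/w](T))) → 10

|E| = 10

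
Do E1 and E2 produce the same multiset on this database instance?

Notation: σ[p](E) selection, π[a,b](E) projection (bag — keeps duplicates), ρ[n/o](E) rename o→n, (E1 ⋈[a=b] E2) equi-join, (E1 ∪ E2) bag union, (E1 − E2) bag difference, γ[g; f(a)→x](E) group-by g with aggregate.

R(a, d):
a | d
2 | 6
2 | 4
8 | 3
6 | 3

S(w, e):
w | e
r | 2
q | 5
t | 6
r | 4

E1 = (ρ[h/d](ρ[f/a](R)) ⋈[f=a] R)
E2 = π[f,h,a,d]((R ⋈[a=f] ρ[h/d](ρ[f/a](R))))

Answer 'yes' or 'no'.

E1 stepwise |·|:
  R → 4
  ρ[f/a](R) → 4
  ρ[h/d](ρ[f/a](R)) → 4
  R → 4
  (ρ[h/d](ρ[f/a](R)) ⋈[f=a] R) → 6
E2 stepwise |·|:
  R → 4
  R → 4
  ρ[f/a](R) → 4
  ρ[h/d](ρ[f/a](R)) → 4
  (R ⋈[a=f] ρ[h/d](ρ[f/a](R))) → 6
  π[f,h,a,d]((R ⋈[a=f] ρ[h/d](ρ[f/a](R)))) → 6

E1 and E2 produce the same multiset:
f | h | a | d
2 | 4 | 2 | 4
2 | 4 | 2 | 6
2 | 6 | 2 | 4
2 | 6 | 2 | 6
6 | 3 | 6 | 3
8 | 3 | 8 | 3

yes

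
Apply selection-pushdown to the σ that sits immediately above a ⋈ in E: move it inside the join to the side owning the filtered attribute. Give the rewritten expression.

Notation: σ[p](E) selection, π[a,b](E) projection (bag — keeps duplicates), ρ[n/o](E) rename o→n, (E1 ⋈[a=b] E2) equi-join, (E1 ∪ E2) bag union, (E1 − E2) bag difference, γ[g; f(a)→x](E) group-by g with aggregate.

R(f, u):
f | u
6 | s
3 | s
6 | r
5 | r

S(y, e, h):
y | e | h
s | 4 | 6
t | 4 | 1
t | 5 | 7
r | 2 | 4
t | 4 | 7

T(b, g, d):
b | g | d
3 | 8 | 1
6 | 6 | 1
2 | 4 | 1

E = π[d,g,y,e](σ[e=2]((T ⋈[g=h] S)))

σ filters on e, owned by the right side.
E' = π[d,g,y,e]((T ⋈[g=h] σ[e=2](S)))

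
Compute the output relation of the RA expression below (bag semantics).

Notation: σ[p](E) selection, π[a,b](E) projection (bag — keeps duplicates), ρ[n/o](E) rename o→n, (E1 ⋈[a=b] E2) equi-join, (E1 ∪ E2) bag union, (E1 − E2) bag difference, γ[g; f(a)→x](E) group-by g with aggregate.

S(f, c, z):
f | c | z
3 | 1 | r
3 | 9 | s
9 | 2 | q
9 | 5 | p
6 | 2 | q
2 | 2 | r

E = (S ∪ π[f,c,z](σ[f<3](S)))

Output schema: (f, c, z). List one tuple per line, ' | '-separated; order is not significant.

Stepwise |·|:
  S → 6
  S → 6
  σ[f<3](S) → 1
  π[f,c,z](σ[f<3](S)) → 1
  (S ∪ π[f,c,z](σ[f<3](S))) → 7

== RESULT ==
f | c | z
2 | 2 | r
2 | 2 | r
3 | 1 | r
3 | 9 | s
6 | 2 | q
9 | 2 | q
9 | 5 | p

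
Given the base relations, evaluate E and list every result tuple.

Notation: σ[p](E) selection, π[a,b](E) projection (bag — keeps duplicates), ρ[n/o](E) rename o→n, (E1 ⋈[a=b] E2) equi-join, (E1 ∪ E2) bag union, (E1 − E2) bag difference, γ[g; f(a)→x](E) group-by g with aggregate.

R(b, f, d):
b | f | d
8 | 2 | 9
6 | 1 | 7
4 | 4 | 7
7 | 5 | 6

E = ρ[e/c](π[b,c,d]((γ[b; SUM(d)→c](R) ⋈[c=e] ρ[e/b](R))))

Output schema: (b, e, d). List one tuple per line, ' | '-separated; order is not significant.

Per-node cardinality:
  R → 4
  γ[b; SUM(d)→c](R) → 4
  R → 4
  ρ[e/b](R) → 4
  (γ[b; SUM(d)→c](R) ⋈[c=e] ρ[e/b](R)) → 3
  π[b,c,d]((γ[b; SUM(d)→c](R) ⋈[c=e] ρ[e/b](R))) → 3
  ρ[e/c](π[b,c,d]((γ[b; SUM(d)→c](R) ⋈[c=e] ρ[e/b](R)))) → 3

== RESULT ==
b | e | d
4 | 7 | 6
6 | 7 | 6
7 | 6 | 7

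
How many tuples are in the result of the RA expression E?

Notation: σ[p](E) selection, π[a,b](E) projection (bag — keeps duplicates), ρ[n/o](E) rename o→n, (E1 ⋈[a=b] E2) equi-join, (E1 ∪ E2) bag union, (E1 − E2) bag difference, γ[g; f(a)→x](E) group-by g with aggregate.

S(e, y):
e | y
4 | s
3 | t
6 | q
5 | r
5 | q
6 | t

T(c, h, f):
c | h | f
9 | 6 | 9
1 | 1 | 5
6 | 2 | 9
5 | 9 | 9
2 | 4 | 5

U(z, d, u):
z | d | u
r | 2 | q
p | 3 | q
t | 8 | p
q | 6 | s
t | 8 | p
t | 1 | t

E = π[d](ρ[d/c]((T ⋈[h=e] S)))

Stepwise |·|:
  T → 5
  S → 6
  (T ⋈[h=e] S) → 3
  ρ[d/c]((T ⋈[h=e] S)) → 3
  π[d](ρ[d/c]((T ⋈[h=e] S))) → 3

|E| = 3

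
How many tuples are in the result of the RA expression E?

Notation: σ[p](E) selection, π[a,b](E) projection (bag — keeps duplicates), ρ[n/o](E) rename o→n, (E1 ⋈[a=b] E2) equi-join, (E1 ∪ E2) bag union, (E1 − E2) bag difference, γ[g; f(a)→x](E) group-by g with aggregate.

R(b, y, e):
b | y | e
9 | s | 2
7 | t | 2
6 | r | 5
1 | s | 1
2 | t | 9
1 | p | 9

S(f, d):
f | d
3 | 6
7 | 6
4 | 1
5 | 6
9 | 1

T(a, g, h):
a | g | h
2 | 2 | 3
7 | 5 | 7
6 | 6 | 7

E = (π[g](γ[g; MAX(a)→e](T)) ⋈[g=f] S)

Stepwise |·|:
  T → 3
  γ[g; MAX(a)→e](T) → 3
  π[g](γ[g; MAX(a)→e](T)) → 3
  S → 5
  (π[g](γ[g; MAX(a)→e](T)) ⋈[g=f] S) → 1

|E| = 1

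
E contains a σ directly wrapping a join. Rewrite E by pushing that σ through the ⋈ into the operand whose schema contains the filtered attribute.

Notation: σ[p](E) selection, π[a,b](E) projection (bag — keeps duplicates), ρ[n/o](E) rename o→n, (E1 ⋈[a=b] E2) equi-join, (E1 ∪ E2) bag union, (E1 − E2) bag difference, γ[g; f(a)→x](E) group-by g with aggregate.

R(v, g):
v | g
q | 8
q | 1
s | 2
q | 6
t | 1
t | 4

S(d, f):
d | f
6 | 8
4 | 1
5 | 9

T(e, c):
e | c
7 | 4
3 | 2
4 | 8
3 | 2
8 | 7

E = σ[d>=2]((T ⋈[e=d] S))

σ filters on d, owned by the right side.
E' = (T ⋈[e=d] σ[d>=2](S))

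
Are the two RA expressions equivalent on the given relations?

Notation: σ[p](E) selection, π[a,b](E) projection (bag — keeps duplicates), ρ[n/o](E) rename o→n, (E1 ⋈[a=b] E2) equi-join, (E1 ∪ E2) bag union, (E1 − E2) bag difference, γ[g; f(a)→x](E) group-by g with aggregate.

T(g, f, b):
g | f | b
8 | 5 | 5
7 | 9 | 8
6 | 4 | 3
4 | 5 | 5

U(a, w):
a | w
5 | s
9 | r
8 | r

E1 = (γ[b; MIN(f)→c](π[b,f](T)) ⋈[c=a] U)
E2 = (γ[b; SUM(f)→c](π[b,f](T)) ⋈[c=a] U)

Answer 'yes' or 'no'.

E1 stepwise |·|:
  T → 4
  π[b,f](T) → 4
  γ[b; MIN(f)→c](π[b,f](T)) → 3
  U → 3
  (γ[b; MIN(f)→c](π[b,f](T)) ⋈[c=a] U) → 2
E2 stepwise |·|:
  T → 4
  π[b,f](T) → 4
  γ[b; SUM(f)→c](π[b,f](T)) → 3
  U → 3
  (γ[b; SUM(f)→c](π[b,f](T)) ⋈[c=a] U) → 1

E1 result:
b | c | a | w
5 | 5 | 5 | s
8 | 9 | 9 | r
E2 result:
b | c | a | w
8 | 9 | 9 | r
Witness: (5, 5, 5, 's') appears 1× in E1 but 0× in E2.

no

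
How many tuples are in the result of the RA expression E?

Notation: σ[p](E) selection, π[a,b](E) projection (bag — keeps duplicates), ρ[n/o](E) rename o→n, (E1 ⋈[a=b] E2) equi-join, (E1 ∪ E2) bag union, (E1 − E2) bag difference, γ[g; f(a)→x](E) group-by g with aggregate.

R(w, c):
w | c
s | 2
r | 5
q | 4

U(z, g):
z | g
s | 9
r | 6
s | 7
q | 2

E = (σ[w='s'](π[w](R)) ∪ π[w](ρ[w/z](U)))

Subexpression sizes:
  R → 3
  π[w](R) → 3
  σ[w='s'](π[w](R)) → 1
  U → 4
  ρ[w/z](U) → 4
  π[w](ρ[w/z](U)) → 4
  (σ[w='s'](π[w](R)) ∪ π[w](ρ[w/z](U))) → 5

|E| = 5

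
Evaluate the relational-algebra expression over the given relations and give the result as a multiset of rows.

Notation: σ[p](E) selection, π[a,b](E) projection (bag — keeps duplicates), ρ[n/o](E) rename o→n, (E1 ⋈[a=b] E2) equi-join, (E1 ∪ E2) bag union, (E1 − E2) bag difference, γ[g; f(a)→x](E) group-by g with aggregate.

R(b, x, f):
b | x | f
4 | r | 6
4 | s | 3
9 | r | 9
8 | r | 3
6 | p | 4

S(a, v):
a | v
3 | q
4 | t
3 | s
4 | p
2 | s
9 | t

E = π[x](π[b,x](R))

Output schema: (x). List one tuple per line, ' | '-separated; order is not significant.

Per-node cardinality:
  R → 5
  π[b,x](R) → 5
  π[x](π[b,x](R)) → 5

== RESULT ==
x
p
r
r
r
s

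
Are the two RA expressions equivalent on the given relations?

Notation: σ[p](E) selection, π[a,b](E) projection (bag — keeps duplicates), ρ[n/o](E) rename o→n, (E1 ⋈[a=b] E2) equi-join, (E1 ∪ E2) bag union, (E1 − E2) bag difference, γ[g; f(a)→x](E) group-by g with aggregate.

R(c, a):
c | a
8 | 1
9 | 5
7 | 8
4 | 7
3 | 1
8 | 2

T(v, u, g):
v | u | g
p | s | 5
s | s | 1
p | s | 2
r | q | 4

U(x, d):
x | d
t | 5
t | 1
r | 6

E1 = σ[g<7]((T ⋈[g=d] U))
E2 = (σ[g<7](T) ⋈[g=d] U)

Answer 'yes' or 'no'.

E1 subexpression sizes:
  T → 4
  U → 3
  (T ⋈[g=d] U) → 2
  σ[g<7]((T ⋈[g=d] U)) → 2
E2 subexpression sizes:
  T → 4
  σ[g<7](T) → 4
  U → 3
  (σ[g<7](T) ⋈[g=d] U) → 2

E1 and E2 produce the same multiset:
v | u | g | x | d
p | s | 5 | t | 5
s | s | 1 | t | 1

yes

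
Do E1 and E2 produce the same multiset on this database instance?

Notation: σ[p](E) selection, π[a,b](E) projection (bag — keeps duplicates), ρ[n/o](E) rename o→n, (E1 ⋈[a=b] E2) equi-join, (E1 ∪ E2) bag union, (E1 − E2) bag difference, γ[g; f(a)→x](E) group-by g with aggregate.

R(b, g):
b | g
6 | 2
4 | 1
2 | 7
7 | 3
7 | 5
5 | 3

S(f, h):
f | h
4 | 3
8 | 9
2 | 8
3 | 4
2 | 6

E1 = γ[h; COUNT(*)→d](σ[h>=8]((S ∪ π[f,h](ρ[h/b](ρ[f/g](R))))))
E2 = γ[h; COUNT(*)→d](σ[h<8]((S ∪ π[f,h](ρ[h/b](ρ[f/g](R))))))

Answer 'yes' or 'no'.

E1 stepwise |·|:
  S → 5
  R → 6
  ρ[f/g](R) → 6
  ρ[h/b](ρ[f/g](R)) → 6
  π[f,h](ρ[h/b](ρ[f/g](R))) → 6
  (S ∪ π[f,h](ρ[h/b](ρ[f/g](R)))) → 11
  σ[h>=8]((S ∪ π[f,h](ρ[h/b](ρ[f/g](R))))) → 2
  γ[h; COUNT(*)→d](σ[h>=8]((S ∪ π[f,h](ρ[h/b](ρ[f/g](R)))))) → 2
E2 stepwise |·|:
  S → 5
  R → 6
  ρ[f/g](R) → 6
  ρ[h/b](ρ[f/g](R)) → 6
  π[f,h](ρ[h/b](ρ[f/g](R))) → 6
  (S ∪ π[f,h](ρ[h/b](ρ[f/g](R)))) → 11
  σ[h<8]((S ∪ π[f,h](ρ[h/b](ρ[f/g](R))))) → 9
  γ[h; COUNT(*)→d](σ[h<8]((S ∪ π[f,h](ρ[h/b](ρ[f/g](R)))))) → 6

E1 result:
h | d
8 | 1
9 | 1
E2 result:
h | d
2 | 1
3 | 1
4 | 2
5 | 1
6 | 2
7 | 2
Witness: (6, 2) appears 0× in E1 but 1× in E2.

no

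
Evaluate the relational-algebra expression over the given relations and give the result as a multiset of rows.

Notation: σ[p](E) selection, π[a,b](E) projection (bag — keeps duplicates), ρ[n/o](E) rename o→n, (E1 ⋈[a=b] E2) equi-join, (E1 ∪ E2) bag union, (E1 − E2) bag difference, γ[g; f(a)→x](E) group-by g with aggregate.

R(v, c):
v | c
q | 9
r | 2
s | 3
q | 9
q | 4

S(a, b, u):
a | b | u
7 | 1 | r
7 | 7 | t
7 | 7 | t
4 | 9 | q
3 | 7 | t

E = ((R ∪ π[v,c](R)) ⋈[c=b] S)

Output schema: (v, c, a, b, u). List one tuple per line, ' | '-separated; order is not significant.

Per-node cardinality:
  R → 5
  R → 5
  π[v,c](R) → 5
  (R ∪ π[v,c](R)) → 10
  S → 5
  ((R ∪ π[v,c](R)) ⋈[c=b] S) → 4

== RESULT ==
v | c | a | b | u
q | 9 | 4 | 9 | q
q | 9 | 4 | 9 | q
q | 9 | 4 | 9 | q
q | 9 | 4 | 9 | q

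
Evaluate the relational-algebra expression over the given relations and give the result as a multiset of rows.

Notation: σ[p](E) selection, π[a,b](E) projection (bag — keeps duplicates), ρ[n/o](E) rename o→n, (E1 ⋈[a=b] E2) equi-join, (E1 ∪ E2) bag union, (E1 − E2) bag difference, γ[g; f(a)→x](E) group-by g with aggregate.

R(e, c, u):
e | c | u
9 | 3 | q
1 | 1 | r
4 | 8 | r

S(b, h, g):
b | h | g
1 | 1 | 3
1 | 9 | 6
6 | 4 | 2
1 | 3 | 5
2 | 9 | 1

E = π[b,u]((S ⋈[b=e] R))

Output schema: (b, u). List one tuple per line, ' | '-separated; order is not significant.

Row counts bottom-up:
  S → 5
  R → 3
  (S ⋈[b=e] R) → 3
  π[b,u]((S ⋈[b=e] R)) → 3

== RESULT ==
b | u
1 | r
1 | r
1 | r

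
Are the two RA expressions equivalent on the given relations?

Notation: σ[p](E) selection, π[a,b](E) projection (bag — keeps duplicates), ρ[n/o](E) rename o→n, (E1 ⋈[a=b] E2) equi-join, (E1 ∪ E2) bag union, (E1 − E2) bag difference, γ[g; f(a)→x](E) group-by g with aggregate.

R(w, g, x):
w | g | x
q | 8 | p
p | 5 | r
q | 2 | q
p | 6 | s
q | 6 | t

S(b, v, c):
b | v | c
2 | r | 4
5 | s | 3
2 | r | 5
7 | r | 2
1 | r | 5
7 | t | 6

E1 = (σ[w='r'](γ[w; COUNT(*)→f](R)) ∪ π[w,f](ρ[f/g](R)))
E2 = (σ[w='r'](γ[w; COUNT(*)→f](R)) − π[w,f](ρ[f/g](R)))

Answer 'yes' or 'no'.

E1 subexpression sizes:
  R → 5
  γ[w; COUNT(*)→f](R) → 2
  σ[w='r'](γ[w; COUNT(*)→f](R)) → 0
  R → 5
  ρ[f/g](R) → 5
  π[w,f](ρ[f/g](R)) → 5
  (σ[w='r'](γ[w; COUNT(*)→f](R)) ∪ π[w,f](ρ[f/g](R))) → 5
E2 subexpression sizes:
  R → 5
  γ[w; COUNT(*)→f](R) → 2
  σ[w='r'](γ[w; COUNT(*)→f](R)) → 0
  R → 5
  ρ[f/g](R) → 5
  π[w,f](ρ[f/g](R)) → 5
  (σ[w='r'](γ[w; COUNT(*)→f](R)) − π[w,f](ρ[f/g](R))) → 0

E1 result:
w | f
p | 5
p | 6
q | 2
q | 6
q | 8
E2 result:
w | f
(0 rows)
Witness: ('q', 8) appears 1× in E1 but 0× in E2.

no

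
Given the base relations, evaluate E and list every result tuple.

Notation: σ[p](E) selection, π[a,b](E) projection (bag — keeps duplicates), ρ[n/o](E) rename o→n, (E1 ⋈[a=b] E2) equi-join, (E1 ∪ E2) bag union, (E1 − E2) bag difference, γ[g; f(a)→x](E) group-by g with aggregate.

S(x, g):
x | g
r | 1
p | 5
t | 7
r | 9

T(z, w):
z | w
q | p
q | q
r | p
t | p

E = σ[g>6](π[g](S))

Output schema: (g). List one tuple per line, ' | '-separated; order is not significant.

Subexpression sizes:
  S → 4
  π[g](S) → 4
  σ[g>6](π[g](S)) → 2

== RESULT ==
g
7
9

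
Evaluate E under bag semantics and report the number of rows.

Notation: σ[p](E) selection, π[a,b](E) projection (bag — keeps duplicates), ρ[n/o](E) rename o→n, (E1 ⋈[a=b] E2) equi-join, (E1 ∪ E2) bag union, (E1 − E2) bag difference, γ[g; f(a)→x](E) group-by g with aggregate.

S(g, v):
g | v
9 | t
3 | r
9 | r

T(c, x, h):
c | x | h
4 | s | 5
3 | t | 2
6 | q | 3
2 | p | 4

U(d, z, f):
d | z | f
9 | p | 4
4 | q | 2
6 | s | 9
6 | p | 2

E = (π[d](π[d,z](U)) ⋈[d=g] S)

Per-node cardinality:
  U → 4
  π[d,z](U) → 4
  π[d](π[d,z](U)) → 4
  S → 3
  (π[d](π[d,z](U)) ⋈[d=g] S) → 2

|E| = 2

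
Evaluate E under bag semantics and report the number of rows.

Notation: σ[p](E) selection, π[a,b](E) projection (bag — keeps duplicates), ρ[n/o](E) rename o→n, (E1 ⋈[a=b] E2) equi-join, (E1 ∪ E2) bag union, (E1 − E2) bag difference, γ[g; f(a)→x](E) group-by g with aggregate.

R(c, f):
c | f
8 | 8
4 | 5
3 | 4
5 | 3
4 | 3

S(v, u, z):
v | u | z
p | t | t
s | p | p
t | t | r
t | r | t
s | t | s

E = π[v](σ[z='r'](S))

Per-node cardinality:
  S → 5
  σ[z='r'](S) → 1
  π[v](σ[z='r'](S)) → 1

|E| = 1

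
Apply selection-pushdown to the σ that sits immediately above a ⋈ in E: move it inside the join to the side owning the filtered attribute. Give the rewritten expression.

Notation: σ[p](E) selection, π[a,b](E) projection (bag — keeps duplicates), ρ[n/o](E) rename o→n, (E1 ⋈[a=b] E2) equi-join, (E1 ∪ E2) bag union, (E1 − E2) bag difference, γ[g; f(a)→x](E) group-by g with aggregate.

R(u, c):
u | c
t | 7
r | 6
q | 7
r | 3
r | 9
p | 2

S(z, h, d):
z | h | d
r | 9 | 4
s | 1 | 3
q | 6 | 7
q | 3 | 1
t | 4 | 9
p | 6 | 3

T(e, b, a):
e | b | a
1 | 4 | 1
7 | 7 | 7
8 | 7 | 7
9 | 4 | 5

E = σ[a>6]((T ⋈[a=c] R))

σ filters on a, owned by the left side.
E' = (σ[a>6](T) ⋈[a=c] R)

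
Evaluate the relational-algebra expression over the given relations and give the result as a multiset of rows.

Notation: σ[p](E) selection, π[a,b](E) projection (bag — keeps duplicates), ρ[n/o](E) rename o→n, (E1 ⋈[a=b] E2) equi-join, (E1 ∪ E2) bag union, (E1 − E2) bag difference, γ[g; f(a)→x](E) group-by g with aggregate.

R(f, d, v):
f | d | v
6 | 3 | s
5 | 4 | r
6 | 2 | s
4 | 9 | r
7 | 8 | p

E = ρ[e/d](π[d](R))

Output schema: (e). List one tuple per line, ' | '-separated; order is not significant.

Subexpression sizes:
  R → 5
  π[d](R) → 5
  ρ[e/d](π[d](R)) → 5

== RESULT ==
e
2
3
4
8
9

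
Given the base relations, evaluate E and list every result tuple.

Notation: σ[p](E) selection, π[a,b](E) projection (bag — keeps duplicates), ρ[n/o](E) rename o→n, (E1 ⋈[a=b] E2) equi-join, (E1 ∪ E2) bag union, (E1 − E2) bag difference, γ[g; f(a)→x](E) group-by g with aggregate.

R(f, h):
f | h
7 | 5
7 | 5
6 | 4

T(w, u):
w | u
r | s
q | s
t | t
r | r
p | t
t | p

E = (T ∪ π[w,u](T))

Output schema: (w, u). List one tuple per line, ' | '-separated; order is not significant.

Per-node cardinality:
  T → 6
  T → 6
  π[w,u](T) → 6
  (T ∪ π[w,u](T)) → 12

== RESULT ==
w | u
p | t
p | t
q | s
q | s
r | r
r | r
r | s
r | s
t | p
t | p
t | t
t | t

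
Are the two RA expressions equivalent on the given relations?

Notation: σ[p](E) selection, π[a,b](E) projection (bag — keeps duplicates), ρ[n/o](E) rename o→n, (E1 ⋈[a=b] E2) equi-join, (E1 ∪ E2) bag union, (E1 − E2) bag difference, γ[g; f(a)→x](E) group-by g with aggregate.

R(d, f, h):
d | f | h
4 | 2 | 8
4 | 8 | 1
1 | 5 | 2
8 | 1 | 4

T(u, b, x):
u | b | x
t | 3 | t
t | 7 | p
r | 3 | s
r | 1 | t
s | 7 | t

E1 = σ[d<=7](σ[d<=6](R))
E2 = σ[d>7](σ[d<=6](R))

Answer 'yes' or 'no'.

E1 stepwise |·|:
  R → 4
  σ[d<=6](R) → 3
  σ[d<=7](σ[d<=6](R)) → 3
E2 stepwise |·|:
  R → 4
  σ[d<=6](R) → 3
  σ[d>7](σ[d<=6](R)) → 0

E1 result:
d | f | h
1 | 5 | 2
4 | 2 | 8
4 | 8 | 1
E2 result:
d | f | h
(0 rows)
Witness: (4, 8, 1) appears 1× in E1 but 0× in E2.

no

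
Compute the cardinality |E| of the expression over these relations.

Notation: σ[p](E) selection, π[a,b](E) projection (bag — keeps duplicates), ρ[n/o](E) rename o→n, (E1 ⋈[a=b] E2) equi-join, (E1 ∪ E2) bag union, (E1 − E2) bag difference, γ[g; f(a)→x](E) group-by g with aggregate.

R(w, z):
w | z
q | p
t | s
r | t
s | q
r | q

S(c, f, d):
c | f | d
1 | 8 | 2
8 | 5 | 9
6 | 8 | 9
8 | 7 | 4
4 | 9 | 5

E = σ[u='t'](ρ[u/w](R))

Row counts bottom-up:
  R → 5
  ρ[u/w](R) → 5
  σ[u='t'](ρ[u/w](R)) → 1

|E| = 1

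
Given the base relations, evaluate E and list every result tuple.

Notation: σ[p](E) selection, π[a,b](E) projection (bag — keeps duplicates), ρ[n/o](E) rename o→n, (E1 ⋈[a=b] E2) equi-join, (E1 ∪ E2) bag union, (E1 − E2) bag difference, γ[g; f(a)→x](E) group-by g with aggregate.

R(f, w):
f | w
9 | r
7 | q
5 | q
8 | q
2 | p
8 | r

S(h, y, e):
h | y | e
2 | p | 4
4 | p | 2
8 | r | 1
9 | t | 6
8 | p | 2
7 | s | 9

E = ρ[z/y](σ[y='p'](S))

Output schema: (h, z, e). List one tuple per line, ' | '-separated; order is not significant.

Subexpression sizes:
  S → 6
  σ[y='p'](S) → 3
  ρ[z/y](σ[y='p'](S)) → 3

== RESULT ==
h | z | e
2 | p | 4
4 | p | 2
8 | p | 2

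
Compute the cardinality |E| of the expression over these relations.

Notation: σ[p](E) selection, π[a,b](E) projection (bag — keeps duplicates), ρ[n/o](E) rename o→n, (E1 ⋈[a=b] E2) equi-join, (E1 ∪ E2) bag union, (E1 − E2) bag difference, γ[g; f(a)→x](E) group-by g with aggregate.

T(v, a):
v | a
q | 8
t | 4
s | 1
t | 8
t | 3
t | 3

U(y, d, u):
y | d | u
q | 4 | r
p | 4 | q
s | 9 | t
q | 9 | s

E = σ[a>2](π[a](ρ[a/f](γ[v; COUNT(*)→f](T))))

Row counts bottom-up:
  T → 6
  γ[v; COUNT(*)→f](T) → 3
  ρ[a/f](γ[v; COUNT(*)→f](T)) → 3
  π[a](ρ[a/f](γ[v; COUNT(*)→f](T))) → 3
  σ[a>2](π[a](ρ[a/f](γ[v; COUNT(*)→f](T)))) → 1

|E| = 1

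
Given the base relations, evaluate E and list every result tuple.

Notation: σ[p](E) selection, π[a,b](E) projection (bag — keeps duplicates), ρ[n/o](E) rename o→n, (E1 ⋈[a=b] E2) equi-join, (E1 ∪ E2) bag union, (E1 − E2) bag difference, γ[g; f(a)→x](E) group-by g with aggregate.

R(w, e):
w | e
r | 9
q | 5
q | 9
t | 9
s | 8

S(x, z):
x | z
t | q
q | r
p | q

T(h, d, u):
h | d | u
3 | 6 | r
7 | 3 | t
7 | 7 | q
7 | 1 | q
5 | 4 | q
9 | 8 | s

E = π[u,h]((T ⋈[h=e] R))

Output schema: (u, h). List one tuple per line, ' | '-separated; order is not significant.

Row counts bottom-up:
  T → 6
  R → 5
  (T ⋈[h=e] R) → 4
  π[u,h]((T ⋈[h=e] R)) → 4

== RESULT ==
u | h
q | 5
s | 9
s | 9
s | 9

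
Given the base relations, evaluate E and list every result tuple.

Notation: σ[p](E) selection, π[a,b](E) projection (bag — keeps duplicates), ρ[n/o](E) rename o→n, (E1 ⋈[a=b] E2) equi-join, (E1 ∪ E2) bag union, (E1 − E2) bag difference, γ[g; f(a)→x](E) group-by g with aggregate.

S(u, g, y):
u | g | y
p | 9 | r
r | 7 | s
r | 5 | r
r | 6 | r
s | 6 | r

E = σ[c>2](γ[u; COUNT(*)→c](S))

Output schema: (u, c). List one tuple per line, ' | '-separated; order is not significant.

Per-node cardinality:
  S → 5
  γ[u; COUNT(*)→c](S) → 3
  σ[c>2](γ[u; COUNT(*)→c](S)) → 1

== RESULT ==
u | c
r | 3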